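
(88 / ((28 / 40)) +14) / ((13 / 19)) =18582 / 91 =204.20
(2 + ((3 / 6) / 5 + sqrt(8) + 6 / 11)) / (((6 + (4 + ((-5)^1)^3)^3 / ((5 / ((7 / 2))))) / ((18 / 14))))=-180*sqrt(2) / 86806069 - 2619 / 954866759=-0.00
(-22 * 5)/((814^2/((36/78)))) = -15/195767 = -0.00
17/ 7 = 2.43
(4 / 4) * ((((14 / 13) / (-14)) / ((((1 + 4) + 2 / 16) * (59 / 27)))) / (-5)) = 216 / 157235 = 0.00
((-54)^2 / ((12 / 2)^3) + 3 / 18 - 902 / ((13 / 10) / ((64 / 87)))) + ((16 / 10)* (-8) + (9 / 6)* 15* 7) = -3981673 / 11310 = -352.05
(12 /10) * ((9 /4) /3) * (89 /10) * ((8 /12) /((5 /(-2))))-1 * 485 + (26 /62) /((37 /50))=-69761874 /143375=-486.57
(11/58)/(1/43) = 473/58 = 8.16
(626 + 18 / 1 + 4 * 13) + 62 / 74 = 25783 / 37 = 696.84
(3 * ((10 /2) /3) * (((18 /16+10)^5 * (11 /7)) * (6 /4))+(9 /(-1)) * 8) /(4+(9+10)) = 921336778941 /10551296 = 87319.77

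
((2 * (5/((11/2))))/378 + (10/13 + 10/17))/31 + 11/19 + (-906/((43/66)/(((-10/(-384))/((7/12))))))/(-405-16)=0.77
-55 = -55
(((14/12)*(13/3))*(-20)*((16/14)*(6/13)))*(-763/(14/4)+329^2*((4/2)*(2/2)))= -11534080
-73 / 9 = -8.11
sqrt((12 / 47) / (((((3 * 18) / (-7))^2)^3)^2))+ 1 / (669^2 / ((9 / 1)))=117649 * sqrt(141) / 582680415456+ 1 / 49729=0.00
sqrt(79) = 8.89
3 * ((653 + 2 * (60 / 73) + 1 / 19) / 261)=302688 / 40223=7.53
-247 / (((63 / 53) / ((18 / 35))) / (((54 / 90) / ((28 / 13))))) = -29.77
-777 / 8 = -97.12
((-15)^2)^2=50625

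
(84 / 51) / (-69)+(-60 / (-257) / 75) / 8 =-70787 / 3014610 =-0.02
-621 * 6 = -3726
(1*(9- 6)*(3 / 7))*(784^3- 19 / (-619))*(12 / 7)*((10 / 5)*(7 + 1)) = 16994009089.08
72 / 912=3 / 38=0.08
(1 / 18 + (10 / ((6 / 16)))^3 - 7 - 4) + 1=1023463 / 54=18953.02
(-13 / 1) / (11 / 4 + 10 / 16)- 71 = -74.85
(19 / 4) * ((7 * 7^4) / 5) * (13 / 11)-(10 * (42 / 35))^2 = 4119649 / 220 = 18725.68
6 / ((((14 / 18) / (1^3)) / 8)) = 432 / 7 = 61.71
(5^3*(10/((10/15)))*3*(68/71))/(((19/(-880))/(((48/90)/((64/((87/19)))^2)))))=-2653880625/3895912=-681.20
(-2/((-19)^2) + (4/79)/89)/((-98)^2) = -6309/12188393182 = -0.00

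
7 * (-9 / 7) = -9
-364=-364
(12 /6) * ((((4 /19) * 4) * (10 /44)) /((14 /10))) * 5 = 2000 /1463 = 1.37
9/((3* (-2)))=-3/2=-1.50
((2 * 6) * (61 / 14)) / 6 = 61 / 7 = 8.71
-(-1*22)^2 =-484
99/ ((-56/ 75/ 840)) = -111375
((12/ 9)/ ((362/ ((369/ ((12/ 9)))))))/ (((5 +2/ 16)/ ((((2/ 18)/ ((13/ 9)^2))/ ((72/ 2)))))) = 9/ 30589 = 0.00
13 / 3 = 4.33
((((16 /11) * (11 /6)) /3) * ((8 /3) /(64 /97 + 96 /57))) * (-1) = -3686 /3645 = -1.01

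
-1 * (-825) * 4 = 3300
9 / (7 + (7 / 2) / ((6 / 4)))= 27 / 28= 0.96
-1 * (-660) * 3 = 1980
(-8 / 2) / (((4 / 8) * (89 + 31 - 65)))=-0.15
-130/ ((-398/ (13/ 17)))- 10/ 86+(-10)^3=-145449580/ 145469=-999.87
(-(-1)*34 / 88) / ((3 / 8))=34 / 33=1.03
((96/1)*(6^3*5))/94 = 51840/47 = 1102.98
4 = 4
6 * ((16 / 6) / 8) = 2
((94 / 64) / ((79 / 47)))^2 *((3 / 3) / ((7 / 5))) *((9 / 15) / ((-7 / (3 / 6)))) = -14639043 / 626296832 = -0.02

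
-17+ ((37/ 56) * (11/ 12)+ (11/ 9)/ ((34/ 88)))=-453451/ 34272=-13.23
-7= -7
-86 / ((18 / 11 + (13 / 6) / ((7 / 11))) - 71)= 39732 / 30473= 1.30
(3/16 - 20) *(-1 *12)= 951/4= 237.75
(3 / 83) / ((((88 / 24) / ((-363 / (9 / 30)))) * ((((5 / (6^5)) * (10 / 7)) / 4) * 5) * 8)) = -2694384 / 2075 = -1298.50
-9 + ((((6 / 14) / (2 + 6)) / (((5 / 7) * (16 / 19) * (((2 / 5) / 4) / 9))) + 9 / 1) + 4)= 769 / 64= 12.02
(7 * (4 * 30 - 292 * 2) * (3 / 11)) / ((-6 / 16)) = 2362.18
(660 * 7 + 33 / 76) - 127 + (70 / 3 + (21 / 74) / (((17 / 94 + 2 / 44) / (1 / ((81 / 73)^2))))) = 3250690500881 / 719531748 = 4517.79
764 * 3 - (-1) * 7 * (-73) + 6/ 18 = 5344/ 3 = 1781.33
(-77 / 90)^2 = 5929 / 8100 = 0.73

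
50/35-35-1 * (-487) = 3174/7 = 453.43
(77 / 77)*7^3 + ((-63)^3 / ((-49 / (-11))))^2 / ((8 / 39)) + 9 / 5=614428183147 / 40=15360704578.68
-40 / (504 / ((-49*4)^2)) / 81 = -27440 / 729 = -37.64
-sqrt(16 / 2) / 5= -2 * sqrt(2) / 5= -0.57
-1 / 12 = -0.08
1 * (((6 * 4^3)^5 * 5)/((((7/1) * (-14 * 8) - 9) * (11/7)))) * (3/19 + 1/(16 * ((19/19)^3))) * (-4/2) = 2447422689116160/165737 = 14766905936.01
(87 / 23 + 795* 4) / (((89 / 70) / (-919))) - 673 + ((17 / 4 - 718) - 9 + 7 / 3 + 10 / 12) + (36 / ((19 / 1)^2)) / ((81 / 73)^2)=-2302659.19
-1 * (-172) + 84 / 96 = 1383 / 8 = 172.88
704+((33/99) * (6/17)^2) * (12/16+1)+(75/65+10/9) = 23883394/33813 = 706.34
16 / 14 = 8 / 7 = 1.14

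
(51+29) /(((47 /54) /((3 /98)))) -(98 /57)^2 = -1064492 /7482447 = -0.14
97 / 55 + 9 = 592 / 55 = 10.76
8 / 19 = 0.42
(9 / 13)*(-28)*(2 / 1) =-504 / 13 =-38.77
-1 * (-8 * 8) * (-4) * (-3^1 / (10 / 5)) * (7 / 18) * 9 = 1344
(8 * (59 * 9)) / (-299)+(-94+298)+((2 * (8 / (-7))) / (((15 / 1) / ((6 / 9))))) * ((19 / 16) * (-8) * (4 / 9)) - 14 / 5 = 158870702 / 847665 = 187.42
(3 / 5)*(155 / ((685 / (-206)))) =-19158 / 685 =-27.97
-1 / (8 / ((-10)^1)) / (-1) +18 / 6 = 7 / 4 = 1.75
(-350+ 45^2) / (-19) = -88.16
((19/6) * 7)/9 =133/54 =2.46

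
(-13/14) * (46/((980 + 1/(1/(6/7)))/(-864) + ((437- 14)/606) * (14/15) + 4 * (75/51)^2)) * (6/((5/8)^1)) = -180973668096/3604295759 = -50.21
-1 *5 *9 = -45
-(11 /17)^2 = -121 /289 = -0.42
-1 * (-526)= 526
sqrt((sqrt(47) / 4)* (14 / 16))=sqrt(14)* 47^(1 / 4) / 8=1.22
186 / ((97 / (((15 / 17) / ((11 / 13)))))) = 36270 / 18139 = 2.00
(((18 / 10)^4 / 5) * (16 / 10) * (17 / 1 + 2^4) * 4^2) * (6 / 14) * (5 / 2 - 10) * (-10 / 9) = 27713664 / 4375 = 6334.55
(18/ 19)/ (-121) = -18/ 2299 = -0.01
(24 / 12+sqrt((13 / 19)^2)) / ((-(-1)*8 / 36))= 459 / 38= 12.08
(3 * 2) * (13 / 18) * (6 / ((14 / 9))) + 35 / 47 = 5744 / 329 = 17.46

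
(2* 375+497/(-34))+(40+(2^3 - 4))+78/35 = 930117/1190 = 781.61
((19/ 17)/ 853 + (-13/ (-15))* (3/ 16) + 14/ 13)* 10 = 18711549/ 1508104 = 12.41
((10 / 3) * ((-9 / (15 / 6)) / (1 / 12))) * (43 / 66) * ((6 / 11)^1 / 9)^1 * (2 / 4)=-344 / 121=-2.84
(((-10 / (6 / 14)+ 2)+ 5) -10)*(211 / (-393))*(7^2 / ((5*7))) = 116683 / 5895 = 19.79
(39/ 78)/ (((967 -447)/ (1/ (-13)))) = -1/ 13520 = -0.00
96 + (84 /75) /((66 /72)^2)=294432 /3025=97.33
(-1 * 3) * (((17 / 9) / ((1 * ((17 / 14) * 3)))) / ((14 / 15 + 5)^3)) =-5250 / 704969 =-0.01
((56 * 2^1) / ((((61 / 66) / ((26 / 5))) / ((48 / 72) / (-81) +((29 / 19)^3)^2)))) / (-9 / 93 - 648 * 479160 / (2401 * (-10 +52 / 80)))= 11709228613819940851648 / 20340329861805632040645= 0.58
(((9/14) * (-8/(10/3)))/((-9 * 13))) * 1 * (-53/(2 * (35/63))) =-1431/2275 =-0.63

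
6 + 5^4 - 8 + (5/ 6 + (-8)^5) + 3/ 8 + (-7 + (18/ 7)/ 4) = -5401225/ 168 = -32150.15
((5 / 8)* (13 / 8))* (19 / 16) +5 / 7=1.92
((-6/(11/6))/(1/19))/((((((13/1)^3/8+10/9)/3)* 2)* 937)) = -73872/204624871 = -0.00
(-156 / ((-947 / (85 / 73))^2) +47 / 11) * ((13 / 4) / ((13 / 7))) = 1572235521269 / 210280187084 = 7.48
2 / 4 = 1 / 2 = 0.50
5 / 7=0.71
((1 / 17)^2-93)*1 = -26876 / 289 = -93.00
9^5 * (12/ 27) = 26244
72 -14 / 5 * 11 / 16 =2803 / 40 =70.08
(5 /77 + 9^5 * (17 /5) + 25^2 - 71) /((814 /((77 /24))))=3229519 /4070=793.49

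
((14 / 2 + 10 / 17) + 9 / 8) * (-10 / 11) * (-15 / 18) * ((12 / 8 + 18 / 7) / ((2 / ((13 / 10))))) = 1463475 / 83776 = 17.47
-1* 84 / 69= -28 / 23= -1.22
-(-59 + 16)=43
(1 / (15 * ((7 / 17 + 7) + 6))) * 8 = 34 / 855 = 0.04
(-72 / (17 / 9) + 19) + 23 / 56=-17809 / 952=-18.71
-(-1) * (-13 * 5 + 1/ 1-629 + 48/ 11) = -7575/ 11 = -688.64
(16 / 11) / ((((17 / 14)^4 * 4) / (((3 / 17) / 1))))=460992 / 15618427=0.03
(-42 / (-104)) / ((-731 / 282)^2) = 417501 / 6946693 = 0.06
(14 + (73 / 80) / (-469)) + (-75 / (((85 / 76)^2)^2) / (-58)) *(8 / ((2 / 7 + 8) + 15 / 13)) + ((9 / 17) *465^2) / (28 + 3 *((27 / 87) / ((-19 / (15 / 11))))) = 15987090251744453388027 / 3887186821167000400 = 4112.77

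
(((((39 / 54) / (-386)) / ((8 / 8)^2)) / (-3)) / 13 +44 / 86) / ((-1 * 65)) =-0.01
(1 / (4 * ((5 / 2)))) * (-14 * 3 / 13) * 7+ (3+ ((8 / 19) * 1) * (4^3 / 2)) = 17552 / 1235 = 14.21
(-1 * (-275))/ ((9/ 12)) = 1100/ 3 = 366.67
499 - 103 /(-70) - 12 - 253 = 16483 /70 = 235.47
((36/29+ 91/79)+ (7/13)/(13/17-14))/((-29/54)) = -94590876/21592675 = -4.38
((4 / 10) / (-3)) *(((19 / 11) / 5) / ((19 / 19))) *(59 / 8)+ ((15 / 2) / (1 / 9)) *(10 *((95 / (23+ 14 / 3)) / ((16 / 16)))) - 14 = 630909857 / 273900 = 2303.43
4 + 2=6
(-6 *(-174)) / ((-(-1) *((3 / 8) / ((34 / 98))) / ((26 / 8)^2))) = 499902 / 49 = 10202.08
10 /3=3.33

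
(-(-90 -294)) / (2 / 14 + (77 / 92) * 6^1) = 123648 / 1663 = 74.35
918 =918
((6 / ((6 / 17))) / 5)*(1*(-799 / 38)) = -13583 / 190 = -71.49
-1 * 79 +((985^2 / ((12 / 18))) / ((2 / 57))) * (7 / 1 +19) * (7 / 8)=15097669961 / 16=943604372.56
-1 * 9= -9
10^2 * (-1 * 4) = -400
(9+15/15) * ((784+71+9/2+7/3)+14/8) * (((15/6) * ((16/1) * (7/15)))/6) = 725410/27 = 26867.04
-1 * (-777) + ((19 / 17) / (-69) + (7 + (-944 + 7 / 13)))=-2431876 / 15249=-159.48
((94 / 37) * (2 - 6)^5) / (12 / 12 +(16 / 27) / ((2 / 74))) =-113.47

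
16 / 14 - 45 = -307 / 7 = -43.86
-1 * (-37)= 37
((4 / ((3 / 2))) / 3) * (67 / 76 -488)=-74042 / 171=-432.99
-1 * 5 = -5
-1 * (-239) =239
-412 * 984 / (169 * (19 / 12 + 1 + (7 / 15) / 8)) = -48648960 / 53573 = -908.09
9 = 9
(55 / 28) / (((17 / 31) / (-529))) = -901945 / 476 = -1894.84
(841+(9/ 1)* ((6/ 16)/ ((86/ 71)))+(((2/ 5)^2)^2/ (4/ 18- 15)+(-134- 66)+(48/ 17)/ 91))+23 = 8427876113213/ 12638990000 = 666.82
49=49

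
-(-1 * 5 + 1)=4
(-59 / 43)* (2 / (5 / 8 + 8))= -944 / 2967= -0.32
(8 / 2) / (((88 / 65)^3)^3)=20711912837890625 / 79119595457216512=0.26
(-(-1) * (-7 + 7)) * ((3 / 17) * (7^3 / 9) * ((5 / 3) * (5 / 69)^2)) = 0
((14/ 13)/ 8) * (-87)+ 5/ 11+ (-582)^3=-112762580935/ 572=-197137379.26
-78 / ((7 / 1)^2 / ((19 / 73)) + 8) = -494 / 1243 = -0.40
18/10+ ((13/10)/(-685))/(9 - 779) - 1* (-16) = 93886113/5274500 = 17.80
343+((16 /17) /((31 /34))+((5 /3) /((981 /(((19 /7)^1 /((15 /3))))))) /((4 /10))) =344.03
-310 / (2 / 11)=-1705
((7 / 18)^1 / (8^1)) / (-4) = -7 / 576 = -0.01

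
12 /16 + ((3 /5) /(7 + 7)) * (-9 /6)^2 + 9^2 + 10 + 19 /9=236773 /2520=93.96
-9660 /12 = -805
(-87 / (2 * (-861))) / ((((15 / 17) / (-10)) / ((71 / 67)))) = -35003 / 57687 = -0.61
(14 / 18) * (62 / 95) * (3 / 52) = 217 / 7410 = 0.03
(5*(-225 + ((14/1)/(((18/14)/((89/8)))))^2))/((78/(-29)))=-208874965/7776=-26861.49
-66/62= -1.06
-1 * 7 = -7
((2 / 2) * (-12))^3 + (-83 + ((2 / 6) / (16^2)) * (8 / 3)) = -521567 / 288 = -1811.00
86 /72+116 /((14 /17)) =35797 /252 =142.05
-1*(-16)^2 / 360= -32 / 45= -0.71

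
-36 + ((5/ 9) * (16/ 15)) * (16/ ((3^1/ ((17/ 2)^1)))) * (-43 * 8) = -751460/ 81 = -9277.28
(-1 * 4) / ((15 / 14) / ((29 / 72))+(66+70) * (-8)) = 203 / 55081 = 0.00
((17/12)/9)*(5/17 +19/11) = 7/22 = 0.32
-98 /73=-1.34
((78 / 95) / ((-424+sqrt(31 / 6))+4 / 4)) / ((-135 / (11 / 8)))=0.00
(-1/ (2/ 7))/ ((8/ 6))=-21/ 8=-2.62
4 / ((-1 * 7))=-4 / 7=-0.57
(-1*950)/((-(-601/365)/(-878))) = 304446500/601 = 506566.56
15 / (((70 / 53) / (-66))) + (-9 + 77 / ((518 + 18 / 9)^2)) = -1435823461 / 1892800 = -758.57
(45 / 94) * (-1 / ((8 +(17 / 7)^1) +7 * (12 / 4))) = -63 / 4136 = -0.02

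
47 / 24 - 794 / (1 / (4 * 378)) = -28812625 / 24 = -1200526.04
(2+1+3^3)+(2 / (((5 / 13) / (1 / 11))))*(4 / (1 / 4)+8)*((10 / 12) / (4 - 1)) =1094 / 33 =33.15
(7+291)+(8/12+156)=1364/3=454.67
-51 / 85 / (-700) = 3 / 3500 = 0.00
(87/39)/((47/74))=2146/611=3.51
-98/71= -1.38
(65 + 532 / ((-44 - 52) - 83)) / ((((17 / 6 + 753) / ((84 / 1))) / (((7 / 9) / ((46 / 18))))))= 39171384 / 18670595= 2.10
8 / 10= 4 / 5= 0.80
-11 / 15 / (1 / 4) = -44 / 15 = -2.93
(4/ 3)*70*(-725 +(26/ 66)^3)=-7294595840/ 107811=-67660.96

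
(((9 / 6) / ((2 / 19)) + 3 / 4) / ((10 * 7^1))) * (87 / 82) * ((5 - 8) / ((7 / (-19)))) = 14877 / 8036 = 1.85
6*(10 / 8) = 7.50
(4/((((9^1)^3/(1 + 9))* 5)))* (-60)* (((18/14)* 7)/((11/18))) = -320/33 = -9.70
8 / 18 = 4 / 9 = 0.44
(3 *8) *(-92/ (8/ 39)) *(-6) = 64584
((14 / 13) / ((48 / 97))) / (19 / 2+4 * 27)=679 / 36660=0.02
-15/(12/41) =-205/4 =-51.25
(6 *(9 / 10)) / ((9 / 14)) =42 / 5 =8.40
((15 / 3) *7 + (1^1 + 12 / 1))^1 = 48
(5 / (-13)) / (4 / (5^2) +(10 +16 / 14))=-875 / 25714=-0.03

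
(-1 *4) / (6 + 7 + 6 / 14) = -14 / 47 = -0.30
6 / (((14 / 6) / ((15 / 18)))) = 15 / 7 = 2.14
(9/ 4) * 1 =9/ 4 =2.25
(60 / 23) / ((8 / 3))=45 / 46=0.98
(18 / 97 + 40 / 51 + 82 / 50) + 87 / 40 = 4734161 / 989400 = 4.78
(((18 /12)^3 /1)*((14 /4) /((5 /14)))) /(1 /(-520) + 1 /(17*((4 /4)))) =292383 /503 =581.28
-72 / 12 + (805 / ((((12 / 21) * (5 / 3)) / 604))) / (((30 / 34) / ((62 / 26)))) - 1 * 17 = 89681784 / 65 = 1379719.75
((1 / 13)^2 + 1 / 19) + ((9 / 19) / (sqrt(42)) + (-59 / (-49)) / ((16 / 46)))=3*sqrt(42) / 266 + 4431023 / 1258712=3.59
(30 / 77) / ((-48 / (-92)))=115 / 154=0.75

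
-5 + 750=745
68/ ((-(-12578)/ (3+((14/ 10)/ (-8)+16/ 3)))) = 16643/ 377340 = 0.04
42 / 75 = 14 / 25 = 0.56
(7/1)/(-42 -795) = -7/837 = -0.01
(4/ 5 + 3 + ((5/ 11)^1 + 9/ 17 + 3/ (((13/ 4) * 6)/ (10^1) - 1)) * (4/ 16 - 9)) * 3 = -1728954/ 17765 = -97.32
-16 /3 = -5.33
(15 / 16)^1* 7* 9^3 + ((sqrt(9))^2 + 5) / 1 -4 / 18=690889 / 144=4797.84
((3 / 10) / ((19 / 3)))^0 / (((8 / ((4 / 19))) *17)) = 1 / 646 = 0.00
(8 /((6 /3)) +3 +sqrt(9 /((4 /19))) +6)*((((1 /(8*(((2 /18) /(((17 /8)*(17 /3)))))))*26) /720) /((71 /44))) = 41327*sqrt(19) /90880 +537251 /136320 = 5.92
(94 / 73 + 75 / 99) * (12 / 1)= 19708 / 803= 24.54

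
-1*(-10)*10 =100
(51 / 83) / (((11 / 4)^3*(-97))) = -3264 / 10715881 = -0.00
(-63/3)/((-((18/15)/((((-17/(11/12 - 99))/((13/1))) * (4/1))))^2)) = 9710400/234120601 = 0.04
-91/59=-1.54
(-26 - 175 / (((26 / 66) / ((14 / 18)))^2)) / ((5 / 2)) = -2154242 / 7605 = -283.27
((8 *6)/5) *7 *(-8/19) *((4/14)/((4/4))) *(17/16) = -816/95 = -8.59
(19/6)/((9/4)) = 38/27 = 1.41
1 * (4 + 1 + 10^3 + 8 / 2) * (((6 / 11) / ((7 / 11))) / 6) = 1009 / 7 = 144.14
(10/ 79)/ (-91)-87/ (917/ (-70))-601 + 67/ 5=-2735622342/ 4708795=-580.96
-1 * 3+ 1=-2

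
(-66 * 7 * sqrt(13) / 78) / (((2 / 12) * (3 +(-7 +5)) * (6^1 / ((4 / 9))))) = -308 * sqrt(13) / 117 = -9.49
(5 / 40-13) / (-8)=103 / 64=1.61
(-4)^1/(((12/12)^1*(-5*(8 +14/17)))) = 0.09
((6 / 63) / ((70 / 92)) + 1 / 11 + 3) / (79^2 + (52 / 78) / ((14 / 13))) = 13001 / 25231745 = 0.00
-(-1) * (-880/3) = -880/3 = -293.33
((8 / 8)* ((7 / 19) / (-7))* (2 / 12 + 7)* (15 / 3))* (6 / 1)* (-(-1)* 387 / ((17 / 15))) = -3864.01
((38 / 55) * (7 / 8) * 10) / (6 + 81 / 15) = 35 / 66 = 0.53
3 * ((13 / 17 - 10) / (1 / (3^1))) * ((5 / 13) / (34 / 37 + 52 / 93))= -24310665 / 1124006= -21.63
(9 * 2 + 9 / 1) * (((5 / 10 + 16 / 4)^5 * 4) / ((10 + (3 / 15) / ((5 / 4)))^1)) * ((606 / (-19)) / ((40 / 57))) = -7246198035 / 8128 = -891510.59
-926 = -926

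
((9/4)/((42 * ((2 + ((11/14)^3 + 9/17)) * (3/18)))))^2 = 24980004/2197078129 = 0.01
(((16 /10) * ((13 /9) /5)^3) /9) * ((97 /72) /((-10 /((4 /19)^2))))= -1704872 /66614653125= -0.00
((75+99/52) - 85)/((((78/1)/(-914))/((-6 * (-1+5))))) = -384794/169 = -2276.89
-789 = -789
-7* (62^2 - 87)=-26299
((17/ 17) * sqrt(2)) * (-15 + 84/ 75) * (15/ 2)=-1041 * sqrt(2)/ 10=-147.22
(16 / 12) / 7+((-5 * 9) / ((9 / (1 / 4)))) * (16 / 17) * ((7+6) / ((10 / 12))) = -6484 / 357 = -18.16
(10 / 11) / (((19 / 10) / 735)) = 73500 / 209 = 351.67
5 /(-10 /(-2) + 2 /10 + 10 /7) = 175 /232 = 0.75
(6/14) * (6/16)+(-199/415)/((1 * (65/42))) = -225273/1510600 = -0.15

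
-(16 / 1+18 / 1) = -34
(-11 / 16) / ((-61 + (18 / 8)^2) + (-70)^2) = -11 / 77505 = -0.00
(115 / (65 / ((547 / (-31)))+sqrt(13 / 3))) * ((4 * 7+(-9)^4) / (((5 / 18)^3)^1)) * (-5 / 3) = 44074587985956 * sqrt(39) / 20727395+7493485708764 / 318883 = 36778489.76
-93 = -93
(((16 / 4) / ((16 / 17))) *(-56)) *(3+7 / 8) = -3689 / 4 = -922.25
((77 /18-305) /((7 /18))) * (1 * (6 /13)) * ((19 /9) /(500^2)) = -102847 /34125000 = -0.00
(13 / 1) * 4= 52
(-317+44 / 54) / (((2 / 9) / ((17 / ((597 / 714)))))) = -17270351 / 597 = -28928.56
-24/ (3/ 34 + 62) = -816/ 2111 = -0.39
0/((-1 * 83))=0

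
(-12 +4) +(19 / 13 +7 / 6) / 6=-3539 / 468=-7.56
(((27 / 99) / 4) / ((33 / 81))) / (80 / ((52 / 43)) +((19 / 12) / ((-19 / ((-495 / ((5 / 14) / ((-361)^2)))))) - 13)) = 1053 / 94707993490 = 0.00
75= 75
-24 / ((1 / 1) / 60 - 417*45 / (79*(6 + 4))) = 113760 / 112511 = 1.01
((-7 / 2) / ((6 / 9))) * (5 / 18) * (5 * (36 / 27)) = -175 / 18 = -9.72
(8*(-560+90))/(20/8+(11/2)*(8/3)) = -22560/103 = -219.03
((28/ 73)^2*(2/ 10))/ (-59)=-784/ 1572055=-0.00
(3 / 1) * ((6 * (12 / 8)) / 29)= 27 / 29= 0.93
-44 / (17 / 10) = -440 / 17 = -25.88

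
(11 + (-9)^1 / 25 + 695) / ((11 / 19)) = 335179 / 275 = 1218.83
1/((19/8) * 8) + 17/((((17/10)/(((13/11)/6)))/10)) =12383/627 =19.75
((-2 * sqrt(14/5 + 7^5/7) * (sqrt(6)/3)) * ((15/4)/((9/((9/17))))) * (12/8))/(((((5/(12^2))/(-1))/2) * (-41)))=-216 * sqrt(360570)/3485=-37.22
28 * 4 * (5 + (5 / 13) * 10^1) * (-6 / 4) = -19320 / 13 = -1486.15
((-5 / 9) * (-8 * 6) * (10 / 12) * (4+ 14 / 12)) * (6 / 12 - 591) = -1830550 / 27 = -67798.15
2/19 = 0.11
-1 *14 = -14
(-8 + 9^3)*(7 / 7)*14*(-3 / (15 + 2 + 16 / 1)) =-10094 / 11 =-917.64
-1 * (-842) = 842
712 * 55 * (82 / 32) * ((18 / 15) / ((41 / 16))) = 46992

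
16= 16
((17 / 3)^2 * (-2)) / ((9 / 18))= -1156 / 9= -128.44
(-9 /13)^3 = -729 /2197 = -0.33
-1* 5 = -5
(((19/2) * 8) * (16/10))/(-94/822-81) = -124944/83345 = -1.50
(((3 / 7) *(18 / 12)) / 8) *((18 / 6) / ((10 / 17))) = 459 / 1120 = 0.41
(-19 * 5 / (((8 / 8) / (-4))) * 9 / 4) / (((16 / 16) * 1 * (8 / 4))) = 855 / 2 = 427.50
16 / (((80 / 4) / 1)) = 4 / 5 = 0.80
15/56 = 0.27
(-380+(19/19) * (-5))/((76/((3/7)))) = -165/76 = -2.17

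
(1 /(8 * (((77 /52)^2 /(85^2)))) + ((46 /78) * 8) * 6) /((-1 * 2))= -16964261 /77077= -220.09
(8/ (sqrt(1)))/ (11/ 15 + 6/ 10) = 6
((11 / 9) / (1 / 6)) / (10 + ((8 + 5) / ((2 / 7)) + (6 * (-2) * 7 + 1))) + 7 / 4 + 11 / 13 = 1817 / 780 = 2.33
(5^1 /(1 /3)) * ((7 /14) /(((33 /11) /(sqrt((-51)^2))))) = 255 /2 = 127.50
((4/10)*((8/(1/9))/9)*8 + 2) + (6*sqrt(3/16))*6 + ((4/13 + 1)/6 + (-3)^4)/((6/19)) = 9*sqrt(3) + 666409/2340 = 300.38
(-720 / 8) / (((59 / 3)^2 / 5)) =-4050 / 3481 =-1.16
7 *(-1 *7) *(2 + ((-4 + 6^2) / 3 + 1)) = -2009 / 3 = -669.67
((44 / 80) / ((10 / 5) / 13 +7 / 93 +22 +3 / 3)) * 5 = 13299 / 112336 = 0.12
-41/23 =-1.78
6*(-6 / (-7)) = 36 / 7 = 5.14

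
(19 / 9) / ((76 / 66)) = 11 / 6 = 1.83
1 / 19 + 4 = 77 / 19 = 4.05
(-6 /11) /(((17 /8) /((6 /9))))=-0.17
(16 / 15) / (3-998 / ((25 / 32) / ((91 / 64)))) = -40 / 68001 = -0.00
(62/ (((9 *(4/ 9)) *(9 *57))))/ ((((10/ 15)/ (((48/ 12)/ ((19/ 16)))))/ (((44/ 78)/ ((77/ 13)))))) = 0.01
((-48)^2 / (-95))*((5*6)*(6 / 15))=-27648 / 95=-291.03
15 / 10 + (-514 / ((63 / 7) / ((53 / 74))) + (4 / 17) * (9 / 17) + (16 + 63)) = 7645195 / 192474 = 39.72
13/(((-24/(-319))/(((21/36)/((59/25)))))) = 725725/16992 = 42.71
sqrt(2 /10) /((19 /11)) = 11 * sqrt(5) /95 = 0.26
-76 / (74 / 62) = -2356 / 37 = -63.68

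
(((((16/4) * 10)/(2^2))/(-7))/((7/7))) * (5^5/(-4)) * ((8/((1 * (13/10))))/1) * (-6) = -41208.79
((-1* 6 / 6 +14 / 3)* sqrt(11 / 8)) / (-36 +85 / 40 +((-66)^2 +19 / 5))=110* sqrt(22) / 519111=0.00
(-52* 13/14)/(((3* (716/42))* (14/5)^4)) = -105625/6876464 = -0.02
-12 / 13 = -0.92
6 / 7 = 0.86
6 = 6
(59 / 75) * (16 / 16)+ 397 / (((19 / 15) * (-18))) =-47383 / 2850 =-16.63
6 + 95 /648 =6.15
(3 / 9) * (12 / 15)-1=-11 / 15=-0.73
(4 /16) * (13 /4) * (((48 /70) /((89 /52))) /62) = 507 /96565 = 0.01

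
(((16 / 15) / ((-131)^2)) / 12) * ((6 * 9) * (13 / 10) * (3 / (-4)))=-117 / 429025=-0.00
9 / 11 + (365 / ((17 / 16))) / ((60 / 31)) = 100031 / 561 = 178.31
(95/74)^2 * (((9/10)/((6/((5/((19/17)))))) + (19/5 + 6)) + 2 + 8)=33.74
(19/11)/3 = 19/33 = 0.58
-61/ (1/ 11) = -671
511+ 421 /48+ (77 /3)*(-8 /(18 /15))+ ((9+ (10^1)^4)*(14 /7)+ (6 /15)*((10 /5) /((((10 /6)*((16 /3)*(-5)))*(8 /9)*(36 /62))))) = 1466396989 /72000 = 20366.62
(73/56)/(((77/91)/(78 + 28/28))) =121.71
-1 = -1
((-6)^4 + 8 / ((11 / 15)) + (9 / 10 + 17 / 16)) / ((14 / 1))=1151807 / 12320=93.49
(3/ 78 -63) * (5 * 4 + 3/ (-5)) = -158789/ 130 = -1221.45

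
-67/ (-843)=67/ 843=0.08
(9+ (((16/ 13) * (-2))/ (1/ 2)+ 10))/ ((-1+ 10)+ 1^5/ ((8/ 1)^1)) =1464/ 949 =1.54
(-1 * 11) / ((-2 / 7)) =77 / 2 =38.50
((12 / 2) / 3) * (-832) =-1664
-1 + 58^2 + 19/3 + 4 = 10120/3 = 3373.33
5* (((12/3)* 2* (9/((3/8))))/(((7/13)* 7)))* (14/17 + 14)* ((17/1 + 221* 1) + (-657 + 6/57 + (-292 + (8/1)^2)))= -324829440/133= -2442326.62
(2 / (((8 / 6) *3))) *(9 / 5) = 9 / 10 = 0.90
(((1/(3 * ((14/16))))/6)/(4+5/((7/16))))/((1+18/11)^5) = 161051/4984209207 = 0.00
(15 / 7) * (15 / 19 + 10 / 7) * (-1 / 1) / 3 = -1475 / 931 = -1.58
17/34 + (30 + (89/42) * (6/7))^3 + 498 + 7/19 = 146216827495/4470662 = 32705.86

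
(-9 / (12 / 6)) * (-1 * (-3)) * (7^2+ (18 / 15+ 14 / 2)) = -3861 / 5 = -772.20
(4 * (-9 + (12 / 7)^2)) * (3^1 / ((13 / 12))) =-67.14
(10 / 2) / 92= 5 / 92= 0.05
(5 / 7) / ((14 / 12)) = 30 / 49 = 0.61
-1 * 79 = -79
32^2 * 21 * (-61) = -1311744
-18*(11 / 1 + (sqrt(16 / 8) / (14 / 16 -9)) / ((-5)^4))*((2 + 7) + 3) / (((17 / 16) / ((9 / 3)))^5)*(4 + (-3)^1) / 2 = -302707113984 / 1419857 + 220150628352*sqrt(2) / 57681690625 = -213190.10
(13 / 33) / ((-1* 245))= -13 / 8085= -0.00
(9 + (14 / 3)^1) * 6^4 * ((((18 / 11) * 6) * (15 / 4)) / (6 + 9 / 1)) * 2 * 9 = 8608032 / 11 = 782548.36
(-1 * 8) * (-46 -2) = 384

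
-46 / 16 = -23 / 8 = -2.88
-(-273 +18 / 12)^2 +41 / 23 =-6781363 / 92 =-73710.47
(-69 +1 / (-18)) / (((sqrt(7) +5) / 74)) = -229955 / 162 +45991 * sqrt(7) / 162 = -668.36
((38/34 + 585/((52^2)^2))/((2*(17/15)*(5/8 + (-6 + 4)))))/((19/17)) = -14573145/45416384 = -0.32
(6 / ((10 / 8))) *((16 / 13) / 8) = 0.74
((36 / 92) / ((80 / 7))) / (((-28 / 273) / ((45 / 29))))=-22113 / 42688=-0.52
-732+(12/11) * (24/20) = -40188/55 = -730.69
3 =3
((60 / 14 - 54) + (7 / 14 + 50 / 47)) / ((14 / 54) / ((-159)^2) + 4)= -21626403921 / 1796573590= -12.04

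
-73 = -73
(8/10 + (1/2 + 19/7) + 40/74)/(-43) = -11797/111370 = -0.11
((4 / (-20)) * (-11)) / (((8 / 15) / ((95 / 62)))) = 3135 / 496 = 6.32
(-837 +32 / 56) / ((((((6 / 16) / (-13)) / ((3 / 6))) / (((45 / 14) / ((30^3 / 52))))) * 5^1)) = 197899 / 11025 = 17.95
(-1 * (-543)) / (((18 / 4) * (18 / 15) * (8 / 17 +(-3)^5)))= -15385 / 37107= -0.41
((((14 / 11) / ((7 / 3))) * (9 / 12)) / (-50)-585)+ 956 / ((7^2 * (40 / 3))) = -31453071 / 53900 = -583.54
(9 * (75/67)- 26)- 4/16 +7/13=-54479/3484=-15.64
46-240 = -194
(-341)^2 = 116281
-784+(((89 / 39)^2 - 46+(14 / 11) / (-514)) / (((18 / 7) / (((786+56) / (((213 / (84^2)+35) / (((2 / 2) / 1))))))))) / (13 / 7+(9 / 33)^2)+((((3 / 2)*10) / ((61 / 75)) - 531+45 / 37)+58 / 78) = -133074008386735232998 / 89190424966875453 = -1492.02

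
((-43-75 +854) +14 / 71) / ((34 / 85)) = 130675 / 71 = 1840.49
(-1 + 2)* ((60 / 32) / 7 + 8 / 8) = 71 / 56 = 1.27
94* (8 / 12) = 188 / 3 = 62.67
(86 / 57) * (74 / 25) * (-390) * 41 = -6784024 / 95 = -71410.78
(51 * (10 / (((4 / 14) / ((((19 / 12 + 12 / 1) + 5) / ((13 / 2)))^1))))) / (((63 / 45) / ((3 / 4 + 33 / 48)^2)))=50135975 / 6656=7532.45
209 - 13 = 196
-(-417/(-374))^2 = -173889/139876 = -1.24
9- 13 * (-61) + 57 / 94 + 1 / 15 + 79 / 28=15900461 / 19740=805.49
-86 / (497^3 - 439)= -43 / 61381517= -0.00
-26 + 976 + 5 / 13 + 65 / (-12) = 147415 / 156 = 944.97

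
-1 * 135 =-135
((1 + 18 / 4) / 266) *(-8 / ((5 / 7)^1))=-0.23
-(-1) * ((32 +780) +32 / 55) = 44692 / 55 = 812.58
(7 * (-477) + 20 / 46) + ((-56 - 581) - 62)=-92864 / 23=-4037.57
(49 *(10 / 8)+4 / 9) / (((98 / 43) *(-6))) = -95503 / 21168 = -4.51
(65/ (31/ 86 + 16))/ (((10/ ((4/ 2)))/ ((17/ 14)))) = 9503/ 9849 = 0.96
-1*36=-36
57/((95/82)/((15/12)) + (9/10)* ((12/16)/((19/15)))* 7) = 355224/29023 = 12.24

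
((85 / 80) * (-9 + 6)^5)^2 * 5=85325805 / 256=333303.93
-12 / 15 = -4 / 5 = -0.80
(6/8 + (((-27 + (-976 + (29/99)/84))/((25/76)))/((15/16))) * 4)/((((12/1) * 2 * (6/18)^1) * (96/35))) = -40567891141/68428800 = -592.85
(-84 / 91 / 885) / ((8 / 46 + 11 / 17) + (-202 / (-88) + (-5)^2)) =-68816 / 1855047025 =-0.00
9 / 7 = 1.29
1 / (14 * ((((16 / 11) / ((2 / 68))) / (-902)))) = -4961 / 3808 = -1.30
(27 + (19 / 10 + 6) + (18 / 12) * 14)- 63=-71 / 10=-7.10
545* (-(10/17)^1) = -5450/17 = -320.59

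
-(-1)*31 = 31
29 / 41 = 0.71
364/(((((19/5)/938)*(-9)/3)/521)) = -889430360/57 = -15604041.40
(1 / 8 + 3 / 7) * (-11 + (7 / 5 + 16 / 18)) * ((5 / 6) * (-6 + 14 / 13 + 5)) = -217 / 702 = -0.31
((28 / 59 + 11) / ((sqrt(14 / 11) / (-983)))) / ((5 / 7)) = -665491 *sqrt(154) / 590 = -13997.50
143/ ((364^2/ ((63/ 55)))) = 9/ 7280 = 0.00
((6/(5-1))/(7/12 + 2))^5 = 1889568/28629151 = 0.07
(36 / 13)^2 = 1296 / 169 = 7.67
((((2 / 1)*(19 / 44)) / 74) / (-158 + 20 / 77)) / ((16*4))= -133 / 115046912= -0.00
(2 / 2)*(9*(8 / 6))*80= 960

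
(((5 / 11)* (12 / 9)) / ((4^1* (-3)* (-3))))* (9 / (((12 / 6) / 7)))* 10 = 175 / 33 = 5.30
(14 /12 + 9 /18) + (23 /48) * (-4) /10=59 /40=1.48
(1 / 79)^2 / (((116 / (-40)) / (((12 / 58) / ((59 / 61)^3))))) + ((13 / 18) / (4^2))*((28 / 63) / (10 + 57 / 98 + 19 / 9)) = 681177487740863 / 434443007981998980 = 0.00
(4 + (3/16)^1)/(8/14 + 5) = 469/624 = 0.75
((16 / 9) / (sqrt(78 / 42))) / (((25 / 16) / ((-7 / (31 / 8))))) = -14336 * sqrt(91) / 90675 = -1.51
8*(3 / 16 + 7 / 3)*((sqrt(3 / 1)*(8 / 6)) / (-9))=-242*sqrt(3) / 81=-5.17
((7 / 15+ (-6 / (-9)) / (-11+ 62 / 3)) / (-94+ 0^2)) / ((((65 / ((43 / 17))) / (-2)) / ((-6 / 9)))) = -20038 / 67775175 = -0.00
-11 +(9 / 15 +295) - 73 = 1058 / 5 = 211.60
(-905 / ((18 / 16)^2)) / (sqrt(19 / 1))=-164.05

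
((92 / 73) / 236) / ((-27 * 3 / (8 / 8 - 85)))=644 / 116289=0.01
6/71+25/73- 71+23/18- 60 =-12062471/93294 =-129.30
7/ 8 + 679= 5439/ 8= 679.88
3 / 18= 1 / 6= 0.17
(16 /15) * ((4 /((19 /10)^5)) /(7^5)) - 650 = -81150800711350 /124847387679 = -650.00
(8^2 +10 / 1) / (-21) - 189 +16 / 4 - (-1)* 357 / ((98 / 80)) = 2161 / 21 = 102.90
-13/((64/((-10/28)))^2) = -325/802816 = -0.00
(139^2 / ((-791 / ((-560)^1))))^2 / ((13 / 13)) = 2389126662400 / 12769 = 187103662.18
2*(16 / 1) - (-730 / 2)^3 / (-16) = -48626613 / 16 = -3039163.31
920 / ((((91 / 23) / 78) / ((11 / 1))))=1396560 / 7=199508.57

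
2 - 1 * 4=-2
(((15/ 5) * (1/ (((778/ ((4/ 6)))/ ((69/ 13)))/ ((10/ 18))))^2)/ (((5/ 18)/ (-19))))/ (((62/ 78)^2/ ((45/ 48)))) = -2261475/ 1163355848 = -0.00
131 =131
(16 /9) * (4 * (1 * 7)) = 448 /9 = 49.78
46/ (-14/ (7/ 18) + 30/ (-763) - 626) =-17549/ 252568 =-0.07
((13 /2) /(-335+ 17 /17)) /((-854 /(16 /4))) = 13 /142618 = 0.00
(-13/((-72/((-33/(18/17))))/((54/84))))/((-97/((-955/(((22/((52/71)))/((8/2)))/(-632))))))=433506970/144627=2997.41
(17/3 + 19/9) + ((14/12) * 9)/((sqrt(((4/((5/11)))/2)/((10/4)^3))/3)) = 70/9 + 1575 * sqrt(11)/88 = 67.14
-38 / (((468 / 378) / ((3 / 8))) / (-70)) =41895 / 52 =805.67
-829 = -829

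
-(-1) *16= 16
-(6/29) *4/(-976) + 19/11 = 67255/38918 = 1.73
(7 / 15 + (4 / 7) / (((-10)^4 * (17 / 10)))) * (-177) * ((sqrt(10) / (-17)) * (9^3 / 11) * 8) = 7166148732 * sqrt(10) / 2781625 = 8146.80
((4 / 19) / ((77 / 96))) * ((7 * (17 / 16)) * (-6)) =-2448 / 209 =-11.71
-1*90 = -90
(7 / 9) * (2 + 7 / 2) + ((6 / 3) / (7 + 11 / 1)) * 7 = 91 / 18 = 5.06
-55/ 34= -1.62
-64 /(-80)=4 /5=0.80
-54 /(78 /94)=-65.08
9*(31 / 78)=3.58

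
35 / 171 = 0.20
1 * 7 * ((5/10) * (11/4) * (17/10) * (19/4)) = 24871/320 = 77.72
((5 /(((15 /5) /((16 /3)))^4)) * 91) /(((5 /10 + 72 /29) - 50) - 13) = -1729495040 /22838841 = -75.73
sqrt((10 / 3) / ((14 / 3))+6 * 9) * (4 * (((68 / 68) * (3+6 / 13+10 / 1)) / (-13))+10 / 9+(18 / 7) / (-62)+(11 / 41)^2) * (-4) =6658785128 * sqrt(2681) / 3883780719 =88.77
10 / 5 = 2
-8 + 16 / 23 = -168 / 23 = -7.30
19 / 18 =1.06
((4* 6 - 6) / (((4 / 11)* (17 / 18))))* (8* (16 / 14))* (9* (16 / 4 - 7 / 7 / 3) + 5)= 2166912 / 119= 18209.34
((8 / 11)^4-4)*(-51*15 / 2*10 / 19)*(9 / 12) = 156255075 / 278179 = 561.71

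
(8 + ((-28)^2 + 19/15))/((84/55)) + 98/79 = 10364927/19908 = 520.64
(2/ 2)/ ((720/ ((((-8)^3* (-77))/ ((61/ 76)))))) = 187264/ 2745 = 68.22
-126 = -126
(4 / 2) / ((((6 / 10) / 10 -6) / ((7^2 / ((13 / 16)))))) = -78400 / 3861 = -20.31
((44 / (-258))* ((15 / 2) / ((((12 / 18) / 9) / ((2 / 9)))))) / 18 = -55 / 258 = -0.21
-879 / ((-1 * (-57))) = -15.42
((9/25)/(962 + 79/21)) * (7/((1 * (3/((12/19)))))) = 5292/9633475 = 0.00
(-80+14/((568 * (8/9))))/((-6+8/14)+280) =-1271879/4366784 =-0.29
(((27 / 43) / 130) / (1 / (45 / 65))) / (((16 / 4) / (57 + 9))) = 8019 / 145340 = 0.06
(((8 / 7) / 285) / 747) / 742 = 4 / 552888315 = 0.00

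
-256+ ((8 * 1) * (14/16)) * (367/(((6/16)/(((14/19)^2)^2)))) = 689439104/390963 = 1763.44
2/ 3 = 0.67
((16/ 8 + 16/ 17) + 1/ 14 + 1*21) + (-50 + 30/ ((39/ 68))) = 81435/ 3094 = 26.32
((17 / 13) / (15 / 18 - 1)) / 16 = -51 / 104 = -0.49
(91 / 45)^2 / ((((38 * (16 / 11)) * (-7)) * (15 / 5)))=-13013 / 3693600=-0.00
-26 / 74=-13 / 37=-0.35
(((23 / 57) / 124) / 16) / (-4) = -0.00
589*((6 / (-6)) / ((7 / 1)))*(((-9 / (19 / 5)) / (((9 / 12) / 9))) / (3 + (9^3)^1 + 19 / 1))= 16740 / 5257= 3.18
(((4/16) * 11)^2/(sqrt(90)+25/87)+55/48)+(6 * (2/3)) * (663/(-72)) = -38887721/1088936+2747547 * sqrt(10)/10889360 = -34.91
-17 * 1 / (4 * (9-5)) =-17 / 16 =-1.06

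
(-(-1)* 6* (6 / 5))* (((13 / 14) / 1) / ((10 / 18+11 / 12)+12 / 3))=8424 / 6895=1.22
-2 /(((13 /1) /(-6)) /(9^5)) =708588 /13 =54506.77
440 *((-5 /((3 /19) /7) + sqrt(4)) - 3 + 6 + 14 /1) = -89173.33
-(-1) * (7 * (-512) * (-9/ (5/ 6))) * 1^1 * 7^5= 3252759552/ 5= 650551910.40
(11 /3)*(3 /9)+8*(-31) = -246.78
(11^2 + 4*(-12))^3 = 389017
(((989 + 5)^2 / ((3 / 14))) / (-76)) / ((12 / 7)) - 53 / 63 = -84726101 / 2394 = -35391.02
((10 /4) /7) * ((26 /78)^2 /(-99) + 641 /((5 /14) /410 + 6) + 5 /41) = 67281004885 /1761634413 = 38.19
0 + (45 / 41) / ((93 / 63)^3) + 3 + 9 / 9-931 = -1131849792 / 1221431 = -926.66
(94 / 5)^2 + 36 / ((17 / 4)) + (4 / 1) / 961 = 147815032 / 408425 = 361.91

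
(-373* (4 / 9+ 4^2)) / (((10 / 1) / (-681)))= 6265654 / 15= 417710.27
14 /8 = 7 /4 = 1.75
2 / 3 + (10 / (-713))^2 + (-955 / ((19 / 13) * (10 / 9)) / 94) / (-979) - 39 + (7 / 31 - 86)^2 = 39033672257244385 / 5333280877716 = 7318.89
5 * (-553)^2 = 1529045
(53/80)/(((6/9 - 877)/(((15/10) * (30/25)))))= -0.00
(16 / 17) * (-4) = -64 / 17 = -3.76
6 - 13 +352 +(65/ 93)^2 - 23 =2789203/ 8649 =322.49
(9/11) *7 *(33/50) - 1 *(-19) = 1139/50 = 22.78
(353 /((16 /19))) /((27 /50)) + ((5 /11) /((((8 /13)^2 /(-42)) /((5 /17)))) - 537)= 36263309 /161568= 224.45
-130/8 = -65/4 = -16.25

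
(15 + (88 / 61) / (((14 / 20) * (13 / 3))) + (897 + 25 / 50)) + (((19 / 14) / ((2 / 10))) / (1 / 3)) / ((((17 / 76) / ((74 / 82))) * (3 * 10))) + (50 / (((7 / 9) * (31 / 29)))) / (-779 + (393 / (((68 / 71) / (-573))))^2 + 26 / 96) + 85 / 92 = 969601518401218931178039833 / 1057781166705875070476836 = 916.64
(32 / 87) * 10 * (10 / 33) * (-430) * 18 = -2752000 / 319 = -8626.96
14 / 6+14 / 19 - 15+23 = 631 / 57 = 11.07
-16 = -16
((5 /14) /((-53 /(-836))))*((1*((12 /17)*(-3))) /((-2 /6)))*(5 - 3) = 71.58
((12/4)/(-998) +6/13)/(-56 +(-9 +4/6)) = -17847/2503982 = -0.01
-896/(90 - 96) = 448/3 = 149.33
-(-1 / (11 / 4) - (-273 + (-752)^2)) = 6217545 / 11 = 565231.36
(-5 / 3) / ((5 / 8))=-2.67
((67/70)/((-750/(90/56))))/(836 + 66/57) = -1273/519596000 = -0.00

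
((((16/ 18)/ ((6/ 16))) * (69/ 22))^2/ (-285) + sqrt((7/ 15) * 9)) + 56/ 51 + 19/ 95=3.15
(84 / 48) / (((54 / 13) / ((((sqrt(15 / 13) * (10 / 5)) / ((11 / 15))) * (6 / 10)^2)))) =7 * sqrt(195) / 220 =0.44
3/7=0.43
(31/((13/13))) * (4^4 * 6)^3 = 112340238336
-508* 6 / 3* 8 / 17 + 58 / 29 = -8094 / 17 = -476.12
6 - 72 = -66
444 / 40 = 111 / 10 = 11.10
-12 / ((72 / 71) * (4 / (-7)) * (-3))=-497 / 72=-6.90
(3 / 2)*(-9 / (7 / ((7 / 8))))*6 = -81 / 8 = -10.12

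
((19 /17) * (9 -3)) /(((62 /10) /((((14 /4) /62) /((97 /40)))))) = 39900 /1584689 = 0.03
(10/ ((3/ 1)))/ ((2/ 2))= 10/ 3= 3.33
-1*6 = -6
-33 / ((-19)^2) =-33 / 361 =-0.09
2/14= 1/7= 0.14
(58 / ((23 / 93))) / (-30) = -899 / 115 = -7.82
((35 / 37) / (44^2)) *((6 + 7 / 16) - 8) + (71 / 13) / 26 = 40539101 / 193692928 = 0.21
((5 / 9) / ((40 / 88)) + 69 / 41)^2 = 1149184 / 136161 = 8.44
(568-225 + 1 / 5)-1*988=-3224 / 5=-644.80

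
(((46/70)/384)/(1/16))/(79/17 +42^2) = 391/25256280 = 0.00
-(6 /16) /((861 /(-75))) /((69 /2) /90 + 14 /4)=1125 /133742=0.01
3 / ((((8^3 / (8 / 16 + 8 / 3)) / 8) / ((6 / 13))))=57 / 832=0.07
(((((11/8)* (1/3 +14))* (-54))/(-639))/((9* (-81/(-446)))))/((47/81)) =1.76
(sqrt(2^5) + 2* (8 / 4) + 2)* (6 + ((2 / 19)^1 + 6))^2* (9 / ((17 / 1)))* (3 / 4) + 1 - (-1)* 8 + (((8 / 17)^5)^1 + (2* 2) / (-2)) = 1428300* sqrt(2) / 6137 + 182539374337 / 512568377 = 685.27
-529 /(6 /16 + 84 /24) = -4232 /31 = -136.52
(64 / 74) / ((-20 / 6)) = -48 / 185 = -0.26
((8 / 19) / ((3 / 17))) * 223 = 30328 / 57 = 532.07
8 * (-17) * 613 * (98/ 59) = -8170064/ 59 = -138475.66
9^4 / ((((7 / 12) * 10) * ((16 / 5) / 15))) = 295245 / 56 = 5272.23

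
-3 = -3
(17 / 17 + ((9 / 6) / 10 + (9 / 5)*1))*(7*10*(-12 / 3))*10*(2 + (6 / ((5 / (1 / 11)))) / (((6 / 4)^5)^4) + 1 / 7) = -226295772120004 / 12784876137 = -17700.27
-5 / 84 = -0.06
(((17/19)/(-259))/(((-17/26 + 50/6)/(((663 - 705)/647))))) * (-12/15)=-31824/1362248795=-0.00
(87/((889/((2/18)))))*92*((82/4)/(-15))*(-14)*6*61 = 13345336/1905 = 7005.43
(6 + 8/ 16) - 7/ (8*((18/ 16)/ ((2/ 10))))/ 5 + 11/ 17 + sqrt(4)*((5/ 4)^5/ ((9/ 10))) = 4536187/ 326400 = 13.90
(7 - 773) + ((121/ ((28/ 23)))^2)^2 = 59985932791425/ 614656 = 97592690.53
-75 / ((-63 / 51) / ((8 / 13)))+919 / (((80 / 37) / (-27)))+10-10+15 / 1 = -83164171 / 7280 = -11423.65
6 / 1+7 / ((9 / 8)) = 12.22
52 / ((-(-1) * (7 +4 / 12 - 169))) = -156 / 485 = -0.32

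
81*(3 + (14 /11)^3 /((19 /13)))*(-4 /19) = -36138636 /480491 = -75.21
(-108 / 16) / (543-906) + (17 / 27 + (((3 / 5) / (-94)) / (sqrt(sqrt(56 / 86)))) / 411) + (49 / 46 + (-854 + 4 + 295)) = -166298021 / 300564-sqrt(2) *43^(1 / 4) *7^(3 / 4) / 901460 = -553.29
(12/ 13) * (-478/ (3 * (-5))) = 1912/ 65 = 29.42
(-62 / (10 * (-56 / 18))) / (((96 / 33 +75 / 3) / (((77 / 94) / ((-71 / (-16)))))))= 67518 / 5122295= 0.01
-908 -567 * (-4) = 1360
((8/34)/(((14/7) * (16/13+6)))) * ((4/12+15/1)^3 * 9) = 1265368/2397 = 527.90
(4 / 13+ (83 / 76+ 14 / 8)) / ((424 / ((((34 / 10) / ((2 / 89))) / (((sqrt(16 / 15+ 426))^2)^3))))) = 397275975 / 27531103102454848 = 0.00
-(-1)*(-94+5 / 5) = -93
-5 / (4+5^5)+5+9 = 43801 / 3129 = 14.00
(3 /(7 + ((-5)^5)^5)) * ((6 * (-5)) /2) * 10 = 225 /149011611938476559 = 0.00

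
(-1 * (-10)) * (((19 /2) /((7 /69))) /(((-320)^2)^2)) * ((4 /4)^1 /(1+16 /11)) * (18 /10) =4807 /73400320000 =0.00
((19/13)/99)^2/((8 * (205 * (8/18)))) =361/1207308960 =0.00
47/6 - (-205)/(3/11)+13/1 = 1545/2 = 772.50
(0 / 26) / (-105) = 0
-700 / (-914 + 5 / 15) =2100 / 2741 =0.77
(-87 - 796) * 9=-7947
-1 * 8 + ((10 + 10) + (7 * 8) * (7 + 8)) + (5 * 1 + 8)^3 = 3049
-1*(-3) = 3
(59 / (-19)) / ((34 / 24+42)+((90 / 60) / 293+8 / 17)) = -3526548 / 49847165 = -0.07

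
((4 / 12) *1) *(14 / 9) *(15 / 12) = 35 / 54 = 0.65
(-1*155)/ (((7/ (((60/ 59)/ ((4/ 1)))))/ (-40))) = 93000/ 413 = 225.18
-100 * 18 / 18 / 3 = -100 / 3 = -33.33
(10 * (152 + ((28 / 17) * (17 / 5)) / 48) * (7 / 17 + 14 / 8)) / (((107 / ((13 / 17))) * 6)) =5813899 / 1484304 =3.92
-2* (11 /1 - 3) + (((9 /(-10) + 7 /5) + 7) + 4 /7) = -111 /14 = -7.93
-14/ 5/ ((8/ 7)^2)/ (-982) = 343/ 157120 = 0.00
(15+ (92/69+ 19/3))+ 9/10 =707/30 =23.57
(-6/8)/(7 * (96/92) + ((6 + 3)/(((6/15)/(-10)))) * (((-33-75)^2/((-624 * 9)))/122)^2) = -14463527/139604651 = -0.10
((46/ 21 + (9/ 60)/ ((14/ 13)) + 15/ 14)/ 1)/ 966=2857/ 811440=0.00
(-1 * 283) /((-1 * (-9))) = -283 /9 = -31.44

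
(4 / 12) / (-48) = -1 / 144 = -0.01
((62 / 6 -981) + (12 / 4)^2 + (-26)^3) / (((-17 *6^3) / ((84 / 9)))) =47.12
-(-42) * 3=126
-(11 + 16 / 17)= -203 / 17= -11.94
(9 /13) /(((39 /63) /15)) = 2835 /169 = 16.78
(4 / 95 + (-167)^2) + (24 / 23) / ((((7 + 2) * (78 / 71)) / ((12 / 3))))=7129802089 / 255645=27889.46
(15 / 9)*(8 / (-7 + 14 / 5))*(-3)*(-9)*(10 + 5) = -9000 / 7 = -1285.71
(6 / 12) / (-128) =-1 / 256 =-0.00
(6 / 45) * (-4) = -0.53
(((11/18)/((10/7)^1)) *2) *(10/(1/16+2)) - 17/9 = 61/27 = 2.26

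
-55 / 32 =-1.72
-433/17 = -25.47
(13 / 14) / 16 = 13 / 224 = 0.06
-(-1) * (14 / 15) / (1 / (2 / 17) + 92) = 28 / 3015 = 0.01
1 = 1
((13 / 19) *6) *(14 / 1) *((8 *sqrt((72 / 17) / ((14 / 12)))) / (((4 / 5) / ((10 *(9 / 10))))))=168480 *sqrt(357) / 323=9855.53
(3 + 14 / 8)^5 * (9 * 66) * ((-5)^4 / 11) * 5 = 408048541.26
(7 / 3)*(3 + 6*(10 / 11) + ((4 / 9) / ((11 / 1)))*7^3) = 15463 / 297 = 52.06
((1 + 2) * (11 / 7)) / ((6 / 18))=14.14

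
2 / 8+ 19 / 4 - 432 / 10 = -191 / 5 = -38.20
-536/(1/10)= -5360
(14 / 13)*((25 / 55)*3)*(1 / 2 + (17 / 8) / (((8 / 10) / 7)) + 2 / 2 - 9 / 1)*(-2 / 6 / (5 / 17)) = -42245 / 2288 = -18.46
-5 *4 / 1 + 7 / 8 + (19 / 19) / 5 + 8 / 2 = -14.92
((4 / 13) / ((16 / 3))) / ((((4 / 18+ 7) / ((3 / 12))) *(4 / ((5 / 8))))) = 27 / 86528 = 0.00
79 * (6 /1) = 474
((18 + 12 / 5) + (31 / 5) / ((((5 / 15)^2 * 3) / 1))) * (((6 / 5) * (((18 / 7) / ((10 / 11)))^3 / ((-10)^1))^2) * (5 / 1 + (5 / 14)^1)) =330459532439751 / 257357187500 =1284.05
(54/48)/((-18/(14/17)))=-7/136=-0.05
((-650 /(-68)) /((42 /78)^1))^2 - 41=15528221 /56644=274.14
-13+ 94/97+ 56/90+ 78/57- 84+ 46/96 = -124151861/1326960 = -93.56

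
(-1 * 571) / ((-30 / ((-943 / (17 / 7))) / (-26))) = 48999223 / 255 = 192153.82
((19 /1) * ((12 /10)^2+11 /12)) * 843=3774673 /100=37746.73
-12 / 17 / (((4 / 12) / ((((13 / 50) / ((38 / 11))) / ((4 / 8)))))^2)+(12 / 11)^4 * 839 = 66722217647157 / 56157385625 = 1188.13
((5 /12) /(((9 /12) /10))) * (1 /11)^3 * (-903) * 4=-60200 /3993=-15.08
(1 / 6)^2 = 1 / 36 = 0.03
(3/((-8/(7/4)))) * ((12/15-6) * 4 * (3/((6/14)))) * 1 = 95.55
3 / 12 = 1 / 4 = 0.25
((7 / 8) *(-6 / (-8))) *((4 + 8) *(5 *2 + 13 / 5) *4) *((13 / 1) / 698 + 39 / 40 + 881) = 48868832439 / 139600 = 350063.27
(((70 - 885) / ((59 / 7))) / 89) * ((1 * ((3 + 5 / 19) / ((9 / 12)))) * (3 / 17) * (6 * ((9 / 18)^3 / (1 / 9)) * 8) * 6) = -458408160 / 1696073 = -270.28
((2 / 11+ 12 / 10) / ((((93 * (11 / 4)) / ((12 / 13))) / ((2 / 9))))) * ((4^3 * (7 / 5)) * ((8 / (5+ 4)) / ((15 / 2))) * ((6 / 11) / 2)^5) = 17432576 / 981666239125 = 0.00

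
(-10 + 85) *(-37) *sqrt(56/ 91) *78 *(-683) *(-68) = -7886068114.23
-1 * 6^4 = -1296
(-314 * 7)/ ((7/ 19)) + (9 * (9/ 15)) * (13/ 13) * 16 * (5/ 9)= -5918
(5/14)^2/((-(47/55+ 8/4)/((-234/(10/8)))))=8.36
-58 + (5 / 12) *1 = -691 / 12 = -57.58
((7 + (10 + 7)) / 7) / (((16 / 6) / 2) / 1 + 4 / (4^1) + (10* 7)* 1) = 72 / 1519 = 0.05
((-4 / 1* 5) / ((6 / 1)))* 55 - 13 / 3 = -563 / 3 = -187.67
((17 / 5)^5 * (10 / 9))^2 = 8063975601796 / 31640625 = 254861.45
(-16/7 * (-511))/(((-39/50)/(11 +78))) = -5197600/39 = -133271.79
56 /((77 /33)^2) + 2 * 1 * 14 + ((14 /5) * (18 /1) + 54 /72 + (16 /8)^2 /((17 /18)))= 222937 /2380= 93.67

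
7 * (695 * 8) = 38920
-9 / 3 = -3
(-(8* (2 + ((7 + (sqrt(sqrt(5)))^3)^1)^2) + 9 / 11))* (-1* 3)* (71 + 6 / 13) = 515595 / 143 + 22296* (5^(3 / 4) + 7)^2 / 13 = 187105.35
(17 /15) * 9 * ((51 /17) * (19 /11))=2907 /55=52.85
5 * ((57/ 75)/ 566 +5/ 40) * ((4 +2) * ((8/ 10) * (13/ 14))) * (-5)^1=-278889/ 19810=-14.08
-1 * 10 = -10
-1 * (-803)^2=-644809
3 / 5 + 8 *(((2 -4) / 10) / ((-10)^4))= 3749 / 6250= 0.60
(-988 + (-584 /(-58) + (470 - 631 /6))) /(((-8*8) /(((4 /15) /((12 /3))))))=106679 /167040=0.64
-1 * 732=-732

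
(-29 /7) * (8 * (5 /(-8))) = 145 /7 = 20.71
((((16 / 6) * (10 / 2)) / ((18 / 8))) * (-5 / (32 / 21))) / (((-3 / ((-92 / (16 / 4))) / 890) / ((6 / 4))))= -199013.89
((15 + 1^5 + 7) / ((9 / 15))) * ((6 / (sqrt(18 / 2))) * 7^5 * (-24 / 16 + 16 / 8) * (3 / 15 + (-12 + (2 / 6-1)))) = -72286907 / 9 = -8031878.56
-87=-87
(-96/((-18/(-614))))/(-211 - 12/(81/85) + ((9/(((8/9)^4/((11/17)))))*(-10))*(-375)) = -3078291456/32672727683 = -0.09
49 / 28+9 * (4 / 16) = 4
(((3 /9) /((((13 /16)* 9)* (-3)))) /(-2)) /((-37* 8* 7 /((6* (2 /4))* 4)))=-0.00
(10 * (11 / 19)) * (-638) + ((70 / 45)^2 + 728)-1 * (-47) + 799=-3258470 / 1539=-2117.26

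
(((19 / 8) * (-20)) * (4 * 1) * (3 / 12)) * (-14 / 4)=665 / 4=166.25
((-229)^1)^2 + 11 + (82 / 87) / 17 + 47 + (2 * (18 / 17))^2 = 1320096503 / 25143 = 52503.54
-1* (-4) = 4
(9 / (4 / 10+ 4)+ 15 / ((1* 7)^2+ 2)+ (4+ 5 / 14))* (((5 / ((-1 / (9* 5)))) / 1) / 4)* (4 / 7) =-1972350 / 9163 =-215.25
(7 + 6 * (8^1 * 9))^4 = 37141383841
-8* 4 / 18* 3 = -16 / 3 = -5.33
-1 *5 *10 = -50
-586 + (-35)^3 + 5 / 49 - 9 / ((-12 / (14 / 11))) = -46849819 / 1078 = -43459.94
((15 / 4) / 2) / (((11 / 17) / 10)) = 1275 / 44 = 28.98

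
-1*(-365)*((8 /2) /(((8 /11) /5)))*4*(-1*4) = -160600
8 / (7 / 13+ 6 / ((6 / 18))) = 104 / 241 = 0.43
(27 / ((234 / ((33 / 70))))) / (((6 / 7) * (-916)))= -0.00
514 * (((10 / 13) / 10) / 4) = 257 / 26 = 9.88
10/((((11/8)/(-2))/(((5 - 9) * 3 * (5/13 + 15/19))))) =204.93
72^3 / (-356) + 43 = -89485 / 89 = -1005.45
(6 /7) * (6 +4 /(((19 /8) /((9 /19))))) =14724 /2527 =5.83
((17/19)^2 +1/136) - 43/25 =-1119503/1227400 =-0.91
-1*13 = -13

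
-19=-19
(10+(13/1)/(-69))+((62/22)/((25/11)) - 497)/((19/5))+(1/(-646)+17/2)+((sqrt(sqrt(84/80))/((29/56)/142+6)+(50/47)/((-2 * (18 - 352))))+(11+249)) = 3976 * sqrt(2) * 21^(1/4) * 5^(3/4)/238705+13612227781/92068770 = 148.02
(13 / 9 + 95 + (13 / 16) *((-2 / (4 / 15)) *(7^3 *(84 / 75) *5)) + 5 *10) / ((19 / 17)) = -14147519 / 1368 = -10341.75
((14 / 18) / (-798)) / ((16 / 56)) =-7 / 2052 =-0.00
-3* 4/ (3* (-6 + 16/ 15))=30/ 37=0.81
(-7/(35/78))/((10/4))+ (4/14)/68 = -37103/5950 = -6.24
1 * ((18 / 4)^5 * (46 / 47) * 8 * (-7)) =-9506889 / 94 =-101137.12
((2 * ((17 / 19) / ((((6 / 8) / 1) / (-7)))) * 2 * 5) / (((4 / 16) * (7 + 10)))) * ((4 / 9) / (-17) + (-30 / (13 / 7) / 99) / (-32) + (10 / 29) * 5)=-2420537980 / 36165987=-66.93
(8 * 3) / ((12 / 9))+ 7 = 25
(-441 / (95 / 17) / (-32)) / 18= 833 / 6080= 0.14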